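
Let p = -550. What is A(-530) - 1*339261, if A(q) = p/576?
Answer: -97707443/288 ≈ -3.3926e+5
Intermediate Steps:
A(q) = -275/288 (A(q) = -550/576 = -550*1/576 = -275/288)
A(-530) - 1*339261 = -275/288 - 1*339261 = -275/288 - 339261 = -97707443/288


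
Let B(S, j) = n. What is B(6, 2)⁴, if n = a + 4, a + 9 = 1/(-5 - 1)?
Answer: 923521/1296 ≈ 712.59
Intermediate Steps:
a = -55/6 (a = -9 + 1/(-5 - 1) = -9 + 1/(-6) = -9 - ⅙ = -55/6 ≈ -9.1667)
n = -31/6 (n = -55/6 + 4 = -31/6 ≈ -5.1667)
B(S, j) = -31/6
B(6, 2)⁴ = (-31/6)⁴ = 923521/1296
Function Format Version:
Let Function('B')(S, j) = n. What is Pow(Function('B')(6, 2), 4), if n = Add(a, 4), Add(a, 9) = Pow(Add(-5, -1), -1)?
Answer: Rational(923521, 1296) ≈ 712.59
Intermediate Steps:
a = Rational(-55, 6) (a = Add(-9, Pow(Add(-5, -1), -1)) = Add(-9, Pow(-6, -1)) = Add(-9, Rational(-1, 6)) = Rational(-55, 6) ≈ -9.1667)
n = Rational(-31, 6) (n = Add(Rational(-55, 6), 4) = Rational(-31, 6) ≈ -5.1667)
Function('B')(S, j) = Rational(-31, 6)
Pow(Function('B')(6, 2), 4) = Pow(Rational(-31, 6), 4) = Rational(923521, 1296)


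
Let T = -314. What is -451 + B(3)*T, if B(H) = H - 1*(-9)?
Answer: -4219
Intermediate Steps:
B(H) = 9 + H (B(H) = H + 9 = 9 + H)
-451 + B(3)*T = -451 + (9 + 3)*(-314) = -451 + 12*(-314) = -451 - 3768 = -4219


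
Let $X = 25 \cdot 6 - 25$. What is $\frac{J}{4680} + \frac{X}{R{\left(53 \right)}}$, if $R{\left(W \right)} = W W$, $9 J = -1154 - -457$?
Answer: $\frac{3307127}{118315080} \approx 0.027952$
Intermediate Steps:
$J = - \frac{697}{9}$ ($J = \frac{-1154 - -457}{9} = \frac{-1154 + 457}{9} = \frac{1}{9} \left(-697\right) = - \frac{697}{9} \approx -77.444$)
$R{\left(W \right)} = W^{2}$
$X = 125$ ($X = 150 - 25 = 125$)
$\frac{J}{4680} + \frac{X}{R{\left(53 \right)}} = - \frac{697}{9 \cdot 4680} + \frac{125}{53^{2}} = \left(- \frac{697}{9}\right) \frac{1}{4680} + \frac{125}{2809} = - \frac{697}{42120} + 125 \cdot \frac{1}{2809} = - \frac{697}{42120} + \frac{125}{2809} = \frac{3307127}{118315080}$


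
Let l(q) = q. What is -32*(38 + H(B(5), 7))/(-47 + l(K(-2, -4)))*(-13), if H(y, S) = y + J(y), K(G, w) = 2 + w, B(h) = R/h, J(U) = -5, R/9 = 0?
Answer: -13728/49 ≈ -280.16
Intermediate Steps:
R = 0 (R = 9*0 = 0)
B(h) = 0 (B(h) = 0/h = 0)
H(y, S) = -5 + y (H(y, S) = y - 5 = -5 + y)
-32*(38 + H(B(5), 7))/(-47 + l(K(-2, -4)))*(-13) = -32*(38 + (-5 + 0))/(-47 + (2 - 4))*(-13) = -32*(38 - 5)/(-47 - 2)*(-13) = -1056/(-49)*(-13) = -1056*(-1)/49*(-13) = -32*(-33/49)*(-13) = (1056/49)*(-13) = -13728/49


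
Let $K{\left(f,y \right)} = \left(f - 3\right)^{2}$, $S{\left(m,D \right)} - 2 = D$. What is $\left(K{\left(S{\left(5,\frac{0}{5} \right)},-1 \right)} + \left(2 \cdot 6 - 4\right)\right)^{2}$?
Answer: $81$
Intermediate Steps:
$S{\left(m,D \right)} = 2 + D$
$K{\left(f,y \right)} = \left(-3 + f\right)^{2}$
$\left(K{\left(S{\left(5,\frac{0}{5} \right)},-1 \right)} + \left(2 \cdot 6 - 4\right)\right)^{2} = \left(\left(-3 + \left(2 + \frac{0}{5}\right)\right)^{2} + \left(2 \cdot 6 - 4\right)\right)^{2} = \left(\left(-3 + \left(2 + 0 \cdot \frac{1}{5}\right)\right)^{2} + \left(12 - 4\right)\right)^{2} = \left(\left(-3 + \left(2 + 0\right)\right)^{2} + 8\right)^{2} = \left(\left(-3 + 2\right)^{2} + 8\right)^{2} = \left(\left(-1\right)^{2} + 8\right)^{2} = \left(1 + 8\right)^{2} = 9^{2} = 81$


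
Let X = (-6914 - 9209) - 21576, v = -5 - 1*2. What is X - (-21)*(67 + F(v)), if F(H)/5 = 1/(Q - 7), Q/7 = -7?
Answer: -290351/8 ≈ -36294.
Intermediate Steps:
Q = -49 (Q = 7*(-7) = -49)
v = -7 (v = -5 - 2 = -7)
F(H) = -5/56 (F(H) = 5/(-49 - 7) = 5/(-56) = 5*(-1/56) = -5/56)
X = -37699 (X = -16123 - 21576 = -37699)
X - (-21)*(67 + F(v)) = -37699 - (-21)*(67 - 5/56) = -37699 - (-21)*3747/56 = -37699 - 1*(-11241/8) = -37699 + 11241/8 = -290351/8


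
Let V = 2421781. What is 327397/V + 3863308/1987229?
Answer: 526668353919/253296496571 ≈ 2.0793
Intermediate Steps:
327397/V + 3863308/1987229 = 327397/2421781 + 3863308/1987229 = 327397*(1/2421781) + 3863308*(1/1987229) = 327397/2421781 + 203332/104591 = 526668353919/253296496571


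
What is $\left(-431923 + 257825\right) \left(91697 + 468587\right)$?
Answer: $-97544323832$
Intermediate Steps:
$\left(-431923 + 257825\right) \left(91697 + 468587\right) = \left(-174098\right) 560284 = -97544323832$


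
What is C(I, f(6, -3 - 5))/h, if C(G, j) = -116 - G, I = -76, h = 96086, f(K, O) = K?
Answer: -20/48043 ≈ -0.00041629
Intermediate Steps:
C(I, f(6, -3 - 5))/h = (-116 - 1*(-76))/96086 = (-116 + 76)*(1/96086) = -40*1/96086 = -20/48043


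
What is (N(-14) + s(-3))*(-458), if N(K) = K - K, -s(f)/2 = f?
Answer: -2748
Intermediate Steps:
s(f) = -2*f
N(K) = 0
(N(-14) + s(-3))*(-458) = (0 - 2*(-3))*(-458) = (0 + 6)*(-458) = 6*(-458) = -2748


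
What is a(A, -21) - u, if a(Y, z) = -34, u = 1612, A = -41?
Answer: -1646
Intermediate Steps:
a(A, -21) - u = -34 - 1*1612 = -34 - 1612 = -1646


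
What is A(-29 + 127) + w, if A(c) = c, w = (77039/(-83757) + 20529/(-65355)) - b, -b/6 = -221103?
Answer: -2420431988361166/1824646245 ≈ -1.3265e+6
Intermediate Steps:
b = 1326618 (b = -6*(-221103) = 1326618)
w = -2420610803693176/1824646245 (w = (77039/(-83757) + 20529/(-65355)) - 1*1326618 = (77039*(-1/83757) + 20529*(-1/65355)) - 1326618 = (-77039/83757 - 6843/21785) - 1326618 = -2251443766/1824646245 - 1326618 = -2420610803693176/1824646245 ≈ -1.3266e+6)
A(-29 + 127) + w = (-29 + 127) - 2420610803693176/1824646245 = 98 - 2420610803693176/1824646245 = -2420431988361166/1824646245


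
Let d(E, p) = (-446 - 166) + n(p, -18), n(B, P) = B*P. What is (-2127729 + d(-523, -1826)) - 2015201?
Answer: -4110674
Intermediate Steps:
d(E, p) = -612 - 18*p (d(E, p) = (-446 - 166) + p*(-18) = -612 - 18*p)
(-2127729 + d(-523, -1826)) - 2015201 = (-2127729 + (-612 - 18*(-1826))) - 2015201 = (-2127729 + (-612 + 32868)) - 2015201 = (-2127729 + 32256) - 2015201 = -2095473 - 2015201 = -4110674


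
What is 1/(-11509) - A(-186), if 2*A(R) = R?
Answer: 1070336/11509 ≈ 93.000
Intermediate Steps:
A(R) = R/2
1/(-11509) - A(-186) = 1/(-11509) - (-186)/2 = -1/11509 - 1*(-93) = -1/11509 + 93 = 1070336/11509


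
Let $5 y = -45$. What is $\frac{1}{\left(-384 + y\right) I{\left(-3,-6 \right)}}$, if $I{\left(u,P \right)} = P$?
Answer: $\frac{1}{2358} \approx 0.00042409$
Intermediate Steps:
$y = -9$ ($y = \frac{1}{5} \left(-45\right) = -9$)
$\frac{1}{\left(-384 + y\right) I{\left(-3,-6 \right)}} = \frac{1}{\left(-384 - 9\right) \left(-6\right)} = \frac{1}{\left(-393\right) \left(-6\right)} = \frac{1}{2358}$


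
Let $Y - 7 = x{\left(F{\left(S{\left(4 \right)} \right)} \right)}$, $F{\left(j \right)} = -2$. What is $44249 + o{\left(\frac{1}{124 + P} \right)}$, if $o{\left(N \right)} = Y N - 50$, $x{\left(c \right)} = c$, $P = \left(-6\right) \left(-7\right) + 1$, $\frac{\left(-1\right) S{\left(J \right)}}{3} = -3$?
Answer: $\frac{7381238}{167} \approx 44199.0$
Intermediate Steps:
$S{\left(J \right)} = 9$ ($S{\left(J \right)} = \left(-3\right) \left(-3\right) = 9$)
$P = 43$ ($P = 42 + 1 = 43$)
$Y = 5$ ($Y = 7 - 2 = 5$)
$o{\left(N \right)} = -50 + 5 N$ ($o{\left(N \right)} = 5 N - 50 = -50 + 5 N$)
$44249 + o{\left(\frac{1}{124 + P} \right)} = 44249 - \left(50 - \frac{5}{124 + 43}\right) = 44249 - \left(50 - \frac{5}{167}\right) = 44249 + \left(-50 + 5 \cdot \frac{1}{167}\right) = 44249 + \left(-50 + \frac{5}{167}\right) = 44249 - \frac{8345}{167} = \frac{7381238}{167}$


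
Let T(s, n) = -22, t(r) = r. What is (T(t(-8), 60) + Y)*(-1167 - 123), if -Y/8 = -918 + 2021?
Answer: 11411340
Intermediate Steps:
Y = -8824 (Y = -8*(-918 + 2021) = -8*1103 = -8824)
(T(t(-8), 60) + Y)*(-1167 - 123) = (-22 - 8824)*(-1167 - 123) = -8846*(-1290) = 11411340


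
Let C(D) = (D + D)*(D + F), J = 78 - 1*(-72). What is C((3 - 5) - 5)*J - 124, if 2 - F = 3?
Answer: 16676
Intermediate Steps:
J = 150 (J = 78 + 72 = 150)
F = -1 (F = 2 - 1*3 = 2 - 3 = -1)
C(D) = 2*D*(-1 + D) (C(D) = (D + D)*(D - 1) = (2*D)*(-1 + D) = 2*D*(-1 + D))
C((3 - 5) - 5)*J - 124 = (2*((3 - 5) - 5)*(-1 + ((3 - 5) - 5)))*150 - 124 = (2*(-2 - 5)*(-1 + (-2 - 5)))*150 - 124 = (2*(-7)*(-1 - 7))*150 - 124 = (2*(-7)*(-8))*150 - 124 = 112*150 - 124 = 16800 - 124 = 16676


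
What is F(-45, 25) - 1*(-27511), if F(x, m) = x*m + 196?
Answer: 26582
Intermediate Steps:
F(x, m) = 196 + m*x (F(x, m) = m*x + 196 = 196 + m*x)
F(-45, 25) - 1*(-27511) = (196 + 25*(-45)) - 1*(-27511) = (196 - 1125) + 27511 = -929 + 27511 = 26582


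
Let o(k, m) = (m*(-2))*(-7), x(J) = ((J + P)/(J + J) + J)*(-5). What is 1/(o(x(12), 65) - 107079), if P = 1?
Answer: -1/106169 ≈ -9.4189e-6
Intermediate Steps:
x(J) = -5*J - 5*(1 + J)/(2*J) (x(J) = ((J + 1)/(J + J) + J)*(-5) = ((1 + J)/((2*J)) + J)*(-5) = ((1 + J)*(1/(2*J)) + J)*(-5) = ((1 + J)/(2*J) + J)*(-5) = (J + (1 + J)/(2*J))*(-5) = -5*J - 5*(1 + J)/(2*J))
o(k, m) = 14*m (o(k, m) = -2*m*(-7) = 14*m)
1/(o(x(12), 65) - 107079) = 1/(14*65 - 107079) = 1/(910 - 107079) = 1/(-106169) = -1/106169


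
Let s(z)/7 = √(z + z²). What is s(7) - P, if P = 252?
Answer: -252 + 14*√14 ≈ -199.62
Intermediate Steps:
s(z) = 7*√(z + z²)
s(7) - P = 7*√(7*(1 + 7)) - 1*252 = 7*√(7*8) - 252 = 7*√56 - 252 = 7*(2*√14) - 252 = 14*√14 - 252 = -252 + 14*√14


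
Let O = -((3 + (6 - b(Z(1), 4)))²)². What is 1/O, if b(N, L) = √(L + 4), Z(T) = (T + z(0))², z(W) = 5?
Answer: -10513/28398241 - 6408*√2/28398241 ≈ -0.00068931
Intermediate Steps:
Z(T) = (5 + T)² (Z(T) = (T + 5)² = (5 + T)²)
b(N, L) = √(4 + L)
O = -(9 - 2*√2)⁴ (O = -((3 + (6 - √(4 + 4)))²)² = -((3 + (6 - √8))²)² = -((3 + (6 - 2*√2))²)² = -((9 - 2*√2)²)² = -(9 - 2*√2)⁴ ≈ -1450.7)
1/O = 1/(-10513 + 6408*√2)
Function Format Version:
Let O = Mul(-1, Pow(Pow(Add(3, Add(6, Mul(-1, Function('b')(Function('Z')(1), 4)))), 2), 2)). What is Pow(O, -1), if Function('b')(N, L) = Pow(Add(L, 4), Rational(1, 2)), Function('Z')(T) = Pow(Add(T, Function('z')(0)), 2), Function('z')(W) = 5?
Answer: Add(Rational(-10513, 28398241), Mul(Rational(-6408, 28398241), Pow(2, Rational(1, 2)))) ≈ -0.00068931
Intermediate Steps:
Function('Z')(T) = Pow(Add(5, T), 2) (Function('Z')(T) = Pow(Add(T, 5), 2) = Pow(Add(5, T), 2))
Function('b')(N, L) = Pow(Add(4, L), Rational(1, 2))
O = Mul(-1, Pow(Add(9, Mul(-2, Pow(2, Rational(1, 2)))), 4)) (O = Mul(-1, Pow(Pow(Add(3, Add(6, Mul(-1, Pow(Add(4, 4), Rational(1, 2))))), 2), 2)) = Mul(-1, Pow(Pow(Add(3, Add(6, Mul(-1, Pow(8, Rational(1, 2))))), 2), 2)) = Mul(-1, Pow(Pow(Add(3, Add(6, Mul(-1, Mul(2, Pow(2, Rational(1, 2)))))), 2), 2)) = Mul(-1, Pow(Pow(Add(3, Add(6, Mul(-2, Pow(2, Rational(1, 2))))), 2), 2)) = Mul(-1, Pow(Pow(Add(9, Mul(-2, Pow(2, Rational(1, 2)))), 2), 2)) = Mul(-1, Pow(Add(9, Mul(-2, Pow(2, Rational(1, 2)))), 4)) ≈ -1450.7)
Pow(O, -1) = Pow(Add(-10513, Mul(6408, Pow(2, Rational(1, 2)))), -1)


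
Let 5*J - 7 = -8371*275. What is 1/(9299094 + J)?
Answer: 5/44193452 ≈ 1.1314e-7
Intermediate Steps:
J = -2302018/5 (J = 7/5 + (-8371*275)/5 = 7/5 + (⅕)*(-2302025) = 7/5 - 460405 = -2302018/5 ≈ -4.6040e+5)
1/(9299094 + J) = 1/(9299094 - 2302018/5) = 1/(44193452/5) = 5/44193452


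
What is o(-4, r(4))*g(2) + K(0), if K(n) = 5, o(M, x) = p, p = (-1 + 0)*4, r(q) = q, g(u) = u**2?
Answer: -11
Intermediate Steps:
p = -4 (p = -1*4 = -4)
o(M, x) = -4
o(-4, r(4))*g(2) + K(0) = -4*2**2 + 5 = -4*4 + 5 = -16 + 5 = -11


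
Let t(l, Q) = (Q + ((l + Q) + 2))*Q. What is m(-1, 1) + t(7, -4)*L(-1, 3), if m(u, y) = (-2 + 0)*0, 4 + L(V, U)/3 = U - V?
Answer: 0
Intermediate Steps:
L(V, U) = -12 - 3*V + 3*U (L(V, U) = -12 + 3*(U - V) = -12 + (-3*V + 3*U) = -12 - 3*V + 3*U)
m(u, y) = 0 (m(u, y) = -2*0 = 0)
t(l, Q) = Q*(2 + l + 2*Q) (t(l, Q) = (Q + ((Q + l) + 2))*Q = (Q + (2 + Q + l))*Q = (2 + l + 2*Q)*Q = Q*(2 + l + 2*Q))
m(-1, 1) + t(7, -4)*L(-1, 3) = 0 + (-4*(2 + 7 + 2*(-4)))*(-12 - 3*(-1) + 3*3) = 0 + (-4*(2 + 7 - 8))*(-12 + 3 + 9) = 0 - 4*1*0 = 0 - 4*0 = 0 + 0 = 0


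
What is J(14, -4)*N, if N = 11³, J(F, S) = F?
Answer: 18634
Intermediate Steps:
N = 1331
J(14, -4)*N = 14*1331 = 18634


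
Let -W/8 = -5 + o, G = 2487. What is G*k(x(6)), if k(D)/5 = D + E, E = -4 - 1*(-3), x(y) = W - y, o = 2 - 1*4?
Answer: 609315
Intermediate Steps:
o = -2 (o = 2 - 4 = -2)
W = 56 (W = -8*(-5 - 2) = -8*(-7) = 56)
x(y) = 56 - y
E = -1 (E = -4 + 3 = -1)
k(D) = -5 + 5*D (k(D) = 5*(D - 1) = 5*(-1 + D) = -5 + 5*D)
G*k(x(6)) = 2487*(-5 + 5*(56 - 1*6)) = 2487*(-5 + 5*(56 - 6)) = 2487*(-5 + 5*50) = 2487*(-5 + 250) = 2487*245 = 609315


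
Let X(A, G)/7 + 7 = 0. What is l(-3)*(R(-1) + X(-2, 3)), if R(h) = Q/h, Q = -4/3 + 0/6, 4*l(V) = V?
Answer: 143/4 ≈ 35.750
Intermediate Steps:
X(A, G) = -49 (X(A, G) = -49 + 7*0 = -49 + 0 = -49)
l(V) = V/4
Q = -4/3 (Q = -4*⅓ + 0*(⅙) = -4/3 + 0 = -4/3 ≈ -1.3333)
R(h) = -4/(3*h)
l(-3)*(R(-1) + X(-2, 3)) = ((¼)*(-3))*(-4/3/(-1) - 49) = -3*(-4/3*(-1) - 49)/4 = -3*(4/3 - 49)/4 = -¾*(-143/3) = 143/4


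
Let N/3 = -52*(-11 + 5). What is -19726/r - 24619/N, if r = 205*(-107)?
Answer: -521554229/20531160 ≈ -25.403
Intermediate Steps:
N = 936 (N = 3*(-52*(-11 + 5)) = 3*(-52*(-6)) = 3*312 = 936)
r = -21935
-19726/r - 24619/N = -19726/(-21935) - 24619/936 = -19726*(-1/21935) - 24619*1/936 = 19726/21935 - 24619/936 = -521554229/20531160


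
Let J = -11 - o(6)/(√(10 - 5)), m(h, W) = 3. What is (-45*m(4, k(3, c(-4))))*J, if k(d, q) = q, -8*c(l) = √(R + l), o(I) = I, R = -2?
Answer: 1485 + 162*√5 ≈ 1847.2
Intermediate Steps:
c(l) = -√(-2 + l)/8
J = -11 - 6*√5/5 (J = -11 - 6/(√(10 - 5)) = -11 - 6/(√5) = -11 - 6*√5/5 ≈ -13.683)
(-45*m(4, k(3, c(-4))))*J = (-45*3)*(-11 - 6*√5/5) = -135*(-11 - 6*√5/5) = 1485 + 162*√5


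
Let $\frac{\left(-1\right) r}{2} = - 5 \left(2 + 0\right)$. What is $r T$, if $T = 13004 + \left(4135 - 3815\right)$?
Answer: $266480$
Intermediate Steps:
$r = 20$ ($r = - 2 \left(- 5 \left(2 + 0\right)\right) = - 2 \left(\left(-5\right) 2\right) = \left(-2\right) \left(-10\right) = 20$)
$T = 13324$ ($T = 13004 + 320 = 13324$)
$r T = 20 \cdot 13324 = 266480$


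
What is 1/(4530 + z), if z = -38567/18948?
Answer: 18948/85795873 ≈ 0.00022085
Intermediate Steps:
z = -38567/18948 (z = -38567*1/18948 = -38567/18948 ≈ -2.0354)
1/(4530 + z) = 1/(4530 - 38567/18948) = 1/(85795873/18948) = 18948/85795873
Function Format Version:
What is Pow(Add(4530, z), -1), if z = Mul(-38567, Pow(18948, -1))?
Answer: Rational(18948, 85795873) ≈ 0.00022085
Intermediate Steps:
z = Rational(-38567, 18948) (z = Mul(-38567, Rational(1, 18948)) = Rational(-38567, 18948) ≈ -2.0354)
Pow(Add(4530, z), -1) = Pow(Add(4530, Rational(-38567, 18948)), -1) = Pow(Rational(85795873, 18948), -1) = Rational(18948, 85795873)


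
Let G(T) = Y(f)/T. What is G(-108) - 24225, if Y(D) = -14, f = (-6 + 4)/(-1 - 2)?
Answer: -1308143/54 ≈ -24225.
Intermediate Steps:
f = ⅔ (f = -2/(-3) = -2*(-⅓) = ⅔ ≈ 0.66667)
G(T) = -14/T
G(-108) - 24225 = -14/(-108) - 24225 = -14*(-1/108) - 24225 = 7/54 - 24225 = -1308143/54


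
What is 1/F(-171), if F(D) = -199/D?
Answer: 171/199 ≈ 0.85930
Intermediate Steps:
1/F(-171) = 1/(-199/(-171)) = 1/(-199*(-1/171)) = 1/(199/171) = 171/199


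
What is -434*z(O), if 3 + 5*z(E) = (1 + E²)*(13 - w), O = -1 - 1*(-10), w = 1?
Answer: -425754/5 ≈ -85151.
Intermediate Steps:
O = 9 (O = -1 + 10 = 9)
z(E) = 9/5 + 12*E²/5 (z(E) = -⅗ + ((1 + E²)*(13 - 1*1))/5 = -⅗ + ((1 + E²)*(13 - 1))/5 = -⅗ + ((1 + E²)*12)/5 = -⅗ + (12 + 12*E²)/5 = -⅗ + (12/5 + 12*E²/5) = 9/5 + 12*E²/5)
-434*z(O) = -434*(9/5 + (12/5)*9²) = -434*(9/5 + (12/5)*81) = -434*(9/5 + 972/5) = -434*981/5 = -425754/5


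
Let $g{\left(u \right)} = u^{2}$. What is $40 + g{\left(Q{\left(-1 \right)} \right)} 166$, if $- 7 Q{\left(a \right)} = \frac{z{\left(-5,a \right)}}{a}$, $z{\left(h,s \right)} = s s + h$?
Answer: $\frac{4616}{49} \approx 94.204$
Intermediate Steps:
$z{\left(h,s \right)} = h + s^{2}$ ($z{\left(h,s \right)} = s^{2} + h = h + s^{2}$)
$Q{\left(a \right)} = - \frac{-5 + a^{2}}{7 a}$ ($Q{\left(a \right)} = - \frac{\left(-5 + a^{2}\right) \frac{1}{a}}{7} = - \frac{\frac{1}{a} \left(-5 + a^{2}\right)}{7} = - \frac{-5 + a^{2}}{7 a}$)
$40 + g{\left(Q{\left(-1 \right)} \right)} 166 = 40 + \left(\frac{5 - \left(-1\right)^{2}}{7 \left(-1\right)}\right)^{2} \cdot 166 = 40 + \left(\frac{1}{7} \left(-1\right) \left(5 - 1\right)\right)^{2} \cdot 166 = 40 + \left(\frac{1}{7} \left(-1\right) 4\right)^{2} \cdot 166 = 40 + \left(- \frac{4}{7}\right)^{2} \cdot 166 = 40 + \frac{16}{49} \cdot 166 = 40 + \frac{2656}{49} = \frac{4616}{49}$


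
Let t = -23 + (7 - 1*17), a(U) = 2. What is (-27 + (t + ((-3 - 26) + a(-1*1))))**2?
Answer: 7569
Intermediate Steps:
t = -33 (t = -23 + (7 - 17) = -23 - 10 = -33)
(-27 + (t + ((-3 - 26) + a(-1*1))))**2 = (-27 + (-33 + ((-3 - 26) + 2)))**2 = (-27 + (-33 + (-29 + 2)))**2 = (-27 + (-33 - 27))**2 = (-27 - 60)**2 = (-87)**2 = 7569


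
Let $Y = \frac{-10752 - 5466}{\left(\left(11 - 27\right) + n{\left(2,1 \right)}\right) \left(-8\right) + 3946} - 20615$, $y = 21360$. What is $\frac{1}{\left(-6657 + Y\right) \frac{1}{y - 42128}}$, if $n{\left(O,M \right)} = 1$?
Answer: $\frac{42221344}{55452085} \approx 0.7614$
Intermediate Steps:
$Y = - \frac{41918404}{2033}$ ($Y = \frac{-10752 - 5466}{\left(\left(11 - 27\right) + 1\right) \left(-8\right) + 3946} - 20615 = - \frac{16218}{\left(\left(11 - 27\right) + 1\right) \left(-8\right) + 3946} - 20615 = - \frac{16218}{\left(-16 + 1\right) \left(-8\right) + 3946} - 20615 = - \frac{16218}{\left(-15\right) \left(-8\right) + 3946} - 20615 = - \frac{16218}{120 + 3946} - 20615 = - \frac{16218}{4066} - 20615 = \left(-16218\right) \frac{1}{4066} - 20615 = - \frac{8109}{2033} - 20615 = - \frac{41918404}{2033} \approx -20619.0$)
$\frac{1}{\left(-6657 + Y\right) \frac{1}{y - 42128}} = \frac{1}{\left(-6657 - \frac{41918404}{2033}\right) \frac{1}{21360 - 42128}} = \frac{1}{\left(- \frac{55452085}{2033}\right) \frac{1}{-20768}} = \frac{1}{\left(- \frac{55452085}{2033}\right) \left(- \frac{1}{20768}\right)} = \frac{1}{\frac{55452085}{42221344}} = \frac{42221344}{55452085}$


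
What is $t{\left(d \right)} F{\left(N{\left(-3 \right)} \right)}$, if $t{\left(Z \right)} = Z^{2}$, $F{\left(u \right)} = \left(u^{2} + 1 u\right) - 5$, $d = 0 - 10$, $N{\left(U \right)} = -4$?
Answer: $700$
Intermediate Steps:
$d = -10$ ($d = 0 - 10 = -10$)
$F{\left(u \right)} = -5 + u + u^{2}$ ($F{\left(u \right)} = \left(u^{2} + u\right) - 5 = \left(u + u^{2}\right) - 5 = -5 + u + u^{2}$)
$t{\left(d \right)} F{\left(N{\left(-3 \right)} \right)} = \left(-10\right)^{2} \left(-5 - 4 + \left(-4\right)^{2}\right) = 100 \left(-5 - 4 + 16\right) = 100 \cdot 7 = 700$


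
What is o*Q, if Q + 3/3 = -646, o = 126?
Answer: -81522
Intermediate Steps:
Q = -647 (Q = -1 - 646 = -647)
o*Q = 126*(-647) = -81522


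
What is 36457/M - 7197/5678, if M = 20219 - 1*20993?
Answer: -53143331/1098693 ≈ -48.370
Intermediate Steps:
M = -774 (M = 20219 - 20993 = -774)
36457/M - 7197/5678 = 36457/(-774) - 7197/5678 = 36457*(-1/774) - 7197*1/5678 = -36457/774 - 7197/5678 = -53143331/1098693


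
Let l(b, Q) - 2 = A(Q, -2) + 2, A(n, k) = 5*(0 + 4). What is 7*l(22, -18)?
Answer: 168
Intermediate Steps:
A(n, k) = 20 (A(n, k) = 5*4 = 20)
l(b, Q) = 24 (l(b, Q) = 2 + (20 + 2) = 2 + 22 = 24)
7*l(22, -18) = 7*24 = 168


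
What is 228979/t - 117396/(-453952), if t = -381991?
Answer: -14775314893/43351394608 ≈ -0.34083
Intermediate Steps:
228979/t - 117396/(-453952) = 228979/(-381991) - 117396/(-453952) = 228979*(-1/381991) - 117396*(-1/453952) = -228979/381991 + 29349/113488 = -14775314893/43351394608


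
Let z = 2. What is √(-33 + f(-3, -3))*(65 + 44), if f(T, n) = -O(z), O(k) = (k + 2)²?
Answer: 763*I ≈ 763.0*I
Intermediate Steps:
O(k) = (2 + k)²
f(T, n) = -16 (f(T, n) = -(2 + 2)² = -1*4² = -1*16 = -16)
√(-33 + f(-3, -3))*(65 + 44) = √(-33 - 16)*(65 + 44) = √(-49)*109 = (7*I)*109 = 763*I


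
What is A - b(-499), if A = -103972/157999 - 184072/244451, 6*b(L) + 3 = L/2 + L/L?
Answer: 18773384799547/463476162588 ≈ 40.506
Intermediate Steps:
b(L) = -⅓ + L/12 (b(L) = -½ + (L/2 + L/L)/6 = -½ + (L*(½) + 1)/6 = -½ + (L/2 + 1)/6 = -½ + (1 + L/2)/6 = -½ + (⅙ + L/12) = -⅓ + L/12)
A = -54499251300/38623013549 (A = -103972*1/157999 - 184072*1/244451 = -103972/157999 - 184072/244451 = -54499251300/38623013549 ≈ -1.4111)
A - b(-499) = -54499251300/38623013549 - (-⅓ + (1/12)*(-499)) = -54499251300/38623013549 - (-⅓ - 499/12) = -54499251300/38623013549 - 1*(-503/12) = -54499251300/38623013549 + 503/12 = 18773384799547/463476162588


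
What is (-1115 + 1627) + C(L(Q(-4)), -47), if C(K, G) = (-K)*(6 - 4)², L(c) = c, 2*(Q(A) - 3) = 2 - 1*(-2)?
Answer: 492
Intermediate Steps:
Q(A) = 5 (Q(A) = 3 + (2 - 1*(-2))/2 = 3 + (2 + 2)/2 = 3 + (½)*4 = 3 + 2 = 5)
C(K, G) = -4*K (C(K, G) = -K*2² = -K*4 = -4*K)
(-1115 + 1627) + C(L(Q(-4)), -47) = (-1115 + 1627) - 4*5 = 512 - 20 = 492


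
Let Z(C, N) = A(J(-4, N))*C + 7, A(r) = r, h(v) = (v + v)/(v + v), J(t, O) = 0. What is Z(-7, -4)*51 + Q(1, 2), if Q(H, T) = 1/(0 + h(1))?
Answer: 358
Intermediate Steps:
h(v) = 1 (h(v) = (2*v)/((2*v)) = (2*v)*(1/(2*v)) = 1)
Q(H, T) = 1 (Q(H, T) = 1/(0 + 1) = 1/1 = 1)
Z(C, N) = 7 (Z(C, N) = 0*C + 7 = 0 + 7 = 7)
Z(-7, -4)*51 + Q(1, 2) = 7*51 + 1 = 357 + 1 = 358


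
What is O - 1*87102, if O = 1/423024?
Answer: -36846236447/423024 ≈ -87102.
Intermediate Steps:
O = 1/423024 ≈ 2.3639e-6
O - 1*87102 = 1/423024 - 1*87102 = 1/423024 - 87102 = -36846236447/423024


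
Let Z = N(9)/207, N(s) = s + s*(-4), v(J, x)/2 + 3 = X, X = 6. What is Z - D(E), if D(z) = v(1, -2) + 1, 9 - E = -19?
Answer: -164/23 ≈ -7.1304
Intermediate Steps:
E = 28 (E = 9 - 1*(-19) = 9 + 19 = 28)
v(J, x) = 6 (v(J, x) = -6 + 2*6 = -6 + 12 = 6)
N(s) = -3*s (N(s) = s - 4*s = -3*s)
D(z) = 7 (D(z) = 6 + 1 = 7)
Z = -3/23 (Z = -3*9/207 = -27*1/207 = -3/23 ≈ -0.13043)
Z - D(E) = -3/23 - 1*7 = -3/23 - 7 = -164/23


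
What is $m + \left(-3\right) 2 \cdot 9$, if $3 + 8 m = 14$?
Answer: $- \frac{421}{8} \approx -52.625$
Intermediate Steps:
$m = \frac{11}{8}$ ($m = - \frac{3}{8} + \frac{1}{8} \cdot 14 = - \frac{3}{8} + \frac{7}{4} = \frac{11}{8} \approx 1.375$)
$m + \left(-3\right) 2 \cdot 9 = \frac{11}{8} + \left(-3\right) 2 \cdot 9 = \frac{11}{8} - 54 = - \frac{421}{8}$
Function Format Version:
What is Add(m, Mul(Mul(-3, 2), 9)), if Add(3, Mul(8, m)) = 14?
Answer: Rational(-421, 8) ≈ -52.625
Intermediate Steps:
m = Rational(11, 8) (m = Add(Rational(-3, 8), Mul(Rational(1, 8), 14)) = Add(Rational(-3, 8), Rational(7, 4)) = Rational(11, 8) ≈ 1.3750)
Add(m, Mul(Mul(-3, 2), 9)) = Add(Rational(11, 8), Mul(Mul(-3, 2), 9)) = Add(Rational(11, 8), Mul(-6, 9)) = Add(Rational(11, 8), -54) = Rational(-421, 8)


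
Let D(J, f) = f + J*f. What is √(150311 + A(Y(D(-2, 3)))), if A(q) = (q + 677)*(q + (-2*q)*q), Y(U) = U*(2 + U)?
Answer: √140111 ≈ 374.31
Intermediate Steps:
A(q) = (677 + q)*(q - 2*q²)
√(150311 + A(Y(D(-2, 3)))) = √(150311 + ((3*(1 - 2))*(2 + 3*(1 - 2)))*(677 - 1353*3*(1 - 2)*(2 + 3*(1 - 2)) - 2*9*(1 - 2)²*(2 + 3*(1 - 2))²)) = √(150311 + ((3*(-1))*(2 + 3*(-1)))*(677 - 1353*3*(-1)*(2 + 3*(-1)) - 2*9*(2 + 3*(-1))²)) = √(150311 + (-3*(2 - 3))*(677 - (-4059)*(2 - 3) - 2*9*(2 - 3)²)) = √(150311 + (-3*(-1))*(677 - (-4059)*(-1) - 2*(-3*(-1))²)) = √(150311 + 3*(677 - 1353*3 - 2*3²)) = √(150311 + 3*(677 - 4059 - 2*9)) = √(150311 + 3*(677 - 4059 - 18)) = √(150311 + 3*(-3400)) = √(150311 - 10200) = √140111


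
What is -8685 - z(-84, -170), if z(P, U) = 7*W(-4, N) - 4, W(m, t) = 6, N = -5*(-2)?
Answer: -8723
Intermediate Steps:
N = 10
z(P, U) = 38 (z(P, U) = 7*6 - 4 = 42 - 4 = 38)
-8685 - z(-84, -170) = -8685 - 1*38 = -8685 - 38 = -8723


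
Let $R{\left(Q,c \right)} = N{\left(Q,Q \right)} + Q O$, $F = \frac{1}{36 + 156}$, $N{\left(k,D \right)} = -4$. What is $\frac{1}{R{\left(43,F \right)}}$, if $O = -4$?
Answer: $- \frac{1}{176} \approx -0.0056818$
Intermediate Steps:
$F = \frac{1}{192} \approx 0.0052083$
$R{\left(Q,c \right)} = -4 - 4 Q$ ($R{\left(Q,c \right)} = -4 + Q \left(-4\right) = -4 - 4 Q$)
$\frac{1}{R{\left(43,F \right)}} = \frac{1}{-4 - 172} = \frac{1}{-176} = - \frac{1}{176}$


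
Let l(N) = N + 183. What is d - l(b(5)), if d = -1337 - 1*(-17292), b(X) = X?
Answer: 15767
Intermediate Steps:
l(N) = 183 + N
d = 15955 (d = -1337 + 17292 = 15955)
d - l(b(5)) = 15955 - (183 + 5) = 15955 - 1*188 = 15955 - 188 = 15767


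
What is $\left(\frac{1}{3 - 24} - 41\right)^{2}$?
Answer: $\frac{743044}{441} \approx 1684.9$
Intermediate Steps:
$\left(\frac{1}{3 - 24} - 41\right)^{2} = \left(\frac{1}{-21} - 41\right)^{2} = \left(- \frac{1}{21} - 41\right)^{2} = \left(- \frac{862}{21}\right)^{2} = \frac{743044}{441}$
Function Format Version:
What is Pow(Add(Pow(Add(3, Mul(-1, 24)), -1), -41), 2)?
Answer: Rational(743044, 441) ≈ 1684.9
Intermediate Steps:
Pow(Add(Pow(Add(3, Mul(-1, 24)), -1), -41), 2) = Pow(Add(Pow(Add(3, -24), -1), -41), 2) = Pow(Add(Pow(-21, -1), -41), 2) = Pow(Add(Rational(-1, 21), -41), 2) = Pow(Rational(-862, 21), 2) = Rational(743044, 441)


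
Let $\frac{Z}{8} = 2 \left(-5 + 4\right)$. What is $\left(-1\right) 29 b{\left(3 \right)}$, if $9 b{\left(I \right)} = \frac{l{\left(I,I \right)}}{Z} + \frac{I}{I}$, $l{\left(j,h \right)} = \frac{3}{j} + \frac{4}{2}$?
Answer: $- \frac{377}{144} \approx -2.6181$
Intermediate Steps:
$l{\left(j,h \right)} = 2 + \frac{3}{j}$ ($l{\left(j,h \right)} = \frac{3}{j} + 4 \cdot \frac{1}{2} = \frac{3}{j} + 2 = 2 + \frac{3}{j}$)
$Z = -16$ ($Z = 8 \cdot 2 \left(-5 + 4\right) = 8 \cdot 2 \left(-1\right) = 8 \left(-2\right) = -16$)
$b{\left(I \right)} = \frac{7}{72} - \frac{1}{48 I}$ ($b{\left(I \right)} = \frac{\frac{2 + \frac{3}{I}}{-16} + \frac{I}{I}}{9} = \frac{\left(2 + \frac{3}{I}\right) \left(- \frac{1}{16}\right) + 1}{9} = \frac{\left(- \frac{1}{8} - \frac{3}{16 I}\right) + 1}{9} = \frac{\frac{7}{8} - \frac{3}{16 I}}{9} = \frac{7}{72} - \frac{1}{48 I}$)
$\left(-1\right) 29 b{\left(3 \right)} = \left(-1\right) 29 \frac{-3 + 14 \cdot 3}{144 \cdot 3} = - 29 \cdot \frac{1}{144} \cdot \frac{1}{3} \left(-3 + 42\right) = - 29 \cdot \frac{1}{144} \cdot \frac{1}{3} \cdot 39 = \left(-29\right) \frac{13}{144} = - \frac{377}{144}$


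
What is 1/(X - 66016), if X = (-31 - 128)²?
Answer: -1/40735 ≈ -2.4549e-5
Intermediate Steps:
X = 25281 (X = (-159)² = 25281)
1/(X - 66016) = 1/(25281 - 66016) = 1/(-40735) = -1/40735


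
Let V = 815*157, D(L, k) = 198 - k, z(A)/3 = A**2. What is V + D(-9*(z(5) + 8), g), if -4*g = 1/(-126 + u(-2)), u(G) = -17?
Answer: 73303515/572 ≈ 1.2815e+5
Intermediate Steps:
z(A) = 3*A**2
g = 1/572 (g = -1/(4*(-126 - 17)) = -1/4/(-143) = -1/4*(-1/143) = 1/572 ≈ 0.0017483)
V = 127955
V + D(-9*(z(5) + 8), g) = 127955 + (198 - 1*1/572) = 127955 + (198 - 1/572) = 127955 + 113255/572 = 73303515/572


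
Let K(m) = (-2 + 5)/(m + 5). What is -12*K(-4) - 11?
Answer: -47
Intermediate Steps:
K(m) = 3/(5 + m)
-12*K(-4) - 11 = -36/(5 - 4) - 11 = -36/1 - 11 = -36 - 11 = -47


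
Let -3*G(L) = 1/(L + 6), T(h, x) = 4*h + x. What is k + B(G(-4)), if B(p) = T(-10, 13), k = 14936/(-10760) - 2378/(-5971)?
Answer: -224786312/8030995 ≈ -27.990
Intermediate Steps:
k = -7949447/8030995 (k = 14936*(-1/10760) - 2378*(-1/5971) = -1867/1345 + 2378/5971 = -7949447/8030995 ≈ -0.98985)
T(h, x) = x + 4*h
G(L) = -1/(3*(6 + L)) (G(L) = -1/(3*(L + 6)) = -1/(3*(6 + L)))
B(p) = -27 (B(p) = 13 + 4*(-10) = 13 - 40 = -27)
k + B(G(-4)) = -7949447/8030995 - 27 = -224786312/8030995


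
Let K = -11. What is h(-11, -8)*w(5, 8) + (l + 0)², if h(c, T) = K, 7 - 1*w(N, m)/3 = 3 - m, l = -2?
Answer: -392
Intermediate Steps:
w(N, m) = 12 + 3*m (w(N, m) = 21 - 3*(3 - m) = 21 + (-9 + 3*m) = 12 + 3*m)
h(c, T) = -11
h(-11, -8)*w(5, 8) + (l + 0)² = -11*(12 + 3*8) + (-2 + 0)² = -11*(12 + 24) + (-2)² = -11*36 + 4 = -396 + 4 = -392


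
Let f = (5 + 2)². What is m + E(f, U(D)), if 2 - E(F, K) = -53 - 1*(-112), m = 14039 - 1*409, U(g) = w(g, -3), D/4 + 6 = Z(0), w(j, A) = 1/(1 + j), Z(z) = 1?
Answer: 13573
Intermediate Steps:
D = -20 (D = -24 + 4*1 = -24 + 4 = -20)
U(g) = 1/(1 + g)
m = 13630 (m = 14039 - 409 = 13630)
f = 49 (f = 7² = 49)
E(F, K) = -57 (E(F, K) = 2 - (-53 - 1*(-112)) = 2 - (-53 + 112) = 2 - 1*59 = 2 - 59 = -57)
m + E(f, U(D)) = 13630 - 57 = 13573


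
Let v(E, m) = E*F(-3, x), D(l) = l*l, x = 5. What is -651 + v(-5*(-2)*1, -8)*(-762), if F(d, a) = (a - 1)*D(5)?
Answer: -762651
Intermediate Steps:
D(l) = l²
F(d, a) = -25 + 25*a (F(d, a) = (a - 1)*5² = (-1 + a)*25 = -25 + 25*a)
v(E, m) = 100*E (v(E, m) = E*(-25 + 25*5) = E*(-25 + 125) = E*100 = 100*E)
-651 + v(-5*(-2)*1, -8)*(-762) = -651 + (100*(-5*(-2)*1))*(-762) = -651 + (100*(10*1))*(-762) = -651 + (100*10)*(-762) = -651 + 1000*(-762) = -651 - 762000 = -762651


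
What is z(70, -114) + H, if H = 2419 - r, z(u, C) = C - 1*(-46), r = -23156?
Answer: 25507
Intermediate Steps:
z(u, C) = 46 + C (z(u, C) = C + 46 = 46 + C)
H = 25575 (H = 2419 - 1*(-23156) = 2419 + 23156 = 25575)
z(70, -114) + H = (46 - 114) + 25575 = -68 + 25575 = 25507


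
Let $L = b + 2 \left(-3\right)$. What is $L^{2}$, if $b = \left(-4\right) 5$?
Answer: $676$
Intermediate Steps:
$b = -20$
$L = -26$ ($L = -20 + 2 \left(-3\right) = -20 - 6 = -26$)
$L^{2} = \left(-26\right)^{2} = 676$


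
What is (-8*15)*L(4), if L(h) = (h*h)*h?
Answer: -7680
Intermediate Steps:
L(h) = h**3 (L(h) = h**2*h = h**3)
(-8*15)*L(4) = -8*15*4**3 = -120*64 = -7680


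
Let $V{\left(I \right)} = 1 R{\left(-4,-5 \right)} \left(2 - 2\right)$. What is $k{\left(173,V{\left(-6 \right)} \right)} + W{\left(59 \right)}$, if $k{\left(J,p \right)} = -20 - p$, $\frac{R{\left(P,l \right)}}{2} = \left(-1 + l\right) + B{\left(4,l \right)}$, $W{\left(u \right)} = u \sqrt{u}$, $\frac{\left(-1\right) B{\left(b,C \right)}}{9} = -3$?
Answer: $-20 + 59 \sqrt{59} \approx 433.19$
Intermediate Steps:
$B{\left(b,C \right)} = 27$ ($B{\left(b,C \right)} = \left(-9\right) \left(-3\right) = 27$)
$W{\left(u \right)} = u^{\frac{3}{2}}$
$R{\left(P,l \right)} = 52 + 2 l$ ($R{\left(P,l \right)} = 2 \left(\left(-1 + l\right) + 27\right) = 2 \left(26 + l\right) = 52 + 2 l$)
$V{\left(I \right)} = 0$ ($V{\left(I \right)} = 1 \left(52 + 2 \left(-5\right)\right) \left(2 - 2\right) = 1 \left(52 - 10\right) 0 = 1 \cdot 42 \cdot 0 = 42 \cdot 0 = 0$)
$k{\left(173,V{\left(-6 \right)} \right)} + W{\left(59 \right)} = \left(-20 - 0\right) + 59^{\frac{3}{2}} = \left(-20 + 0\right) + 59 \sqrt{59} = -20 + 59 \sqrt{59}$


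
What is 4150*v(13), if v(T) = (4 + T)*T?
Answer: 917150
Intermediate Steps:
v(T) = T*(4 + T)
4150*v(13) = 4150*(13*(4 + 13)) = 4150*(13*17) = 4150*221 = 917150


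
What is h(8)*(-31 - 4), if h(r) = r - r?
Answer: 0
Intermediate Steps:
h(r) = 0
h(8)*(-31 - 4) = 0*(-31 - 4) = 0*(-35) = 0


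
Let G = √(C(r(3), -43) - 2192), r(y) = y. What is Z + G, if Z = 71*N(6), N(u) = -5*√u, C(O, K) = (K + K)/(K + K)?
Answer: -355*√6 + I*√2191 ≈ -869.57 + 46.808*I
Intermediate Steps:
C(O, K) = 1 (C(O, K) = (2*K)/((2*K)) = (2*K)*(1/(2*K)) = 1)
G = I*√2191 (G = √(1 - 2192) = √(-2191) = I*√2191 ≈ 46.808*I)
Z = -355*√6 (Z = 71*(-5*√6) = -355*√6 ≈ -869.57)
Z + G = -355*√6 + I*√2191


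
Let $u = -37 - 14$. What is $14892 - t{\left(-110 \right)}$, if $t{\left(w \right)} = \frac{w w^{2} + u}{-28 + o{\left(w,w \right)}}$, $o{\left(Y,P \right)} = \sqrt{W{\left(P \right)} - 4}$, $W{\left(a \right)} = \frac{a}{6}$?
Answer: $\frac{3 \left(- 914075 i + 4964 \sqrt{201}\right)}{\sqrt{201} + 84 i} \approx -31329.0 - 7801.1 i$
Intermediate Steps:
$W{\left(a \right)} = \frac{a}{6}$ ($W{\left(a \right)} = a \frac{1}{6} = \frac{a}{6}$)
$u = -51$
$o{\left(Y,P \right)} = \sqrt{-4 + \frac{P}{6}}$ ($o{\left(Y,P \right)} = \sqrt{\frac{P}{6} - 4} = \sqrt{-4 + \frac{P}{6}}$)
$t{\left(w \right)} = \frac{-51 + w^{3}}{-28 + \frac{\sqrt{-144 + 6 w}}{6}}$ ($t{\left(w \right)} = \frac{w w^{2} - 51}{-28 + \frac{\sqrt{-144 + 6 w}}{6}} = \frac{w^{3} - 51}{-28 + \frac{\sqrt{-144 + 6 w}}{6}} = \frac{-51 + w^{3}}{-28 + \frac{\sqrt{-144 + 6 w}}{6}}$)
$14892 - t{\left(-110 \right)} = 14892 - \frac{6 \left(-51 + \left(-110\right)^{3}\right)}{-168 + \sqrt{6} \sqrt{-24 - 110}} = 14892 - \frac{6 \left(-51 - 1331000\right)}{-168 + \sqrt{6} \sqrt{-134}} = 14892 - 6 \frac{1}{-168 + \sqrt{6} i \sqrt{134}} \left(-1331051\right) = 14892 - 6 \frac{1}{-168 + 2 i \sqrt{201}} \left(-1331051\right) = 14892 - - \frac{7986306}{-168 + 2 i \sqrt{201}} = 14892 + \frac{7986306}{-168 + 2 i \sqrt{201}}$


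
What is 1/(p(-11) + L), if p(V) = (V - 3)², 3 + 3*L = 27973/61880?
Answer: 185640/36227773 ≈ 0.0051242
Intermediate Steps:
L = -157667/185640 (L = -1 + (27973/61880)/3 = -1 + (27973*(1/61880))/3 = -1 + (⅓)*(27973/61880) = -1 + 27973/185640 = -157667/185640 ≈ -0.84932)
p(V) = (-3 + V)²
1/(p(-11) + L) = 1/((-3 - 11)² - 157667/185640) = 1/((-14)² - 157667/185640) = 1/(196 - 157667/185640) = 1/(36227773/185640) = 185640/36227773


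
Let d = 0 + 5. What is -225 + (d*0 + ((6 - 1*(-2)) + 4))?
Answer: -213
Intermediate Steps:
d = 5
-225 + (d*0 + ((6 - 1*(-2)) + 4)) = -225 + (5*0 + ((6 - 1*(-2)) + 4)) = -225 + (0 + ((6 + 2) + 4)) = -225 + (0 + (8 + 4)) = -225 + (0 + 12) = -225 + 12 = -213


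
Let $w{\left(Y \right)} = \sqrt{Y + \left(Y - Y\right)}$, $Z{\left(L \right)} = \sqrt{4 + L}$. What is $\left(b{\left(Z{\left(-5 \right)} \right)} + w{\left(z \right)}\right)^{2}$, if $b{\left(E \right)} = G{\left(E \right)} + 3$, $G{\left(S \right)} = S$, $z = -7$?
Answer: $\left(3 + i + i \sqrt{7}\right)^{2} \approx -4.2915 + 21.875 i$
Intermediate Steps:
$b{\left(E \right)} = 3 + E$ ($b{\left(E \right)} = E + 3 = 3 + E$)
$w{\left(Y \right)} = \sqrt{Y}$ ($w{\left(Y \right)} = \sqrt{Y + 0} = \sqrt{Y}$)
$\left(b{\left(Z{\left(-5 \right)} \right)} + w{\left(z \right)}\right)^{2} = \left(\left(3 + \sqrt{4 - 5}\right) + \sqrt{-7}\right)^{2} = \left(\left(3 + \sqrt{-1}\right) + i \sqrt{7}\right)^{2} = \left(\left(3 + i\right) + i \sqrt{7}\right)^{2} = \left(3 + i + i \sqrt{7}\right)^{2}$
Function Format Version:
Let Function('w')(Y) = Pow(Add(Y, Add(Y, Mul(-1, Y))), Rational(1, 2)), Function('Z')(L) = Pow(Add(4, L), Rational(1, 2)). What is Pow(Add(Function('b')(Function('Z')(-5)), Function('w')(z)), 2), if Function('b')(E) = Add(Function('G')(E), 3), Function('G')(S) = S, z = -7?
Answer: Pow(Add(3, I, Mul(I, Pow(7, Rational(1, 2)))), 2) ≈ Add(-4.2915, Mul(21.875, I))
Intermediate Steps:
Function('b')(E) = Add(3, E) (Function('b')(E) = Add(E, 3) = Add(3, E))
Function('w')(Y) = Pow(Y, Rational(1, 2)) (Function('w')(Y) = Pow(Add(Y, 0), Rational(1, 2)) = Pow(Y, Rational(1, 2)))
Pow(Add(Function('b')(Function('Z')(-5)), Function('w')(z)), 2) = Pow(Add(Add(3, Pow(Add(4, -5), Rational(1, 2))), Pow(-7, Rational(1, 2))), 2) = Pow(Add(Add(3, Pow(-1, Rational(1, 2))), Mul(I, Pow(7, Rational(1, 2)))), 2) = Pow(Add(Add(3, I), Mul(I, Pow(7, Rational(1, 2)))), 2) = Pow(Add(3, I, Mul(I, Pow(7, Rational(1, 2)))), 2)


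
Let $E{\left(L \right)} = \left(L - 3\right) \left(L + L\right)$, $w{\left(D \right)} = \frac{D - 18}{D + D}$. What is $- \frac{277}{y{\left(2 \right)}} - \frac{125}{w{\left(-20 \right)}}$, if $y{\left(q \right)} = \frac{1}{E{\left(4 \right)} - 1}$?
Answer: $- \frac{39341}{19} \approx -2070.6$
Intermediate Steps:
$w{\left(D \right)} = \frac{-18 + D}{2 D}$
$E{\left(L \right)} = 2 L \left(-3 + L\right)$ ($E{\left(L \right)} = \left(-3 + L\right) 2 L = 2 L \left(-3 + L\right)$)
$y{\left(q \right)} = \frac{1}{7}$ ($y{\left(q \right)} = \frac{1}{2 \cdot 4 \left(-3 + 4\right) - 1} = \frac{1}{2 \cdot 4 \cdot 1 - 1} = \frac{1}{8 - 1} = \frac{1}{7}$)
$- \frac{277}{y{\left(2 \right)}} - \frac{125}{w{\left(-20 \right)}} = - 277 \frac{1}{\frac{1}{7}} - \frac{125}{\frac{1}{2} \frac{1}{-20} \left(-18 - 20\right)} = \left(-277\right) 7 - \frac{125}{\frac{1}{2} \left(- \frac{1}{20}\right) \left(-38\right)} = -1939 - \frac{125}{\frac{19}{20}} = -1939 - \frac{2500}{19} = - \frac{39341}{19}$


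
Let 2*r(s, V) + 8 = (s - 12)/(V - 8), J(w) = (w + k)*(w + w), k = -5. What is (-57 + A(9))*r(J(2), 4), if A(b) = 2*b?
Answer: 39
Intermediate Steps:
J(w) = 2*w*(-5 + w) (J(w) = (w - 5)*(w + w) = (-5 + w)*(2*w) = 2*w*(-5 + w))
r(s, V) = -4 + (-12 + s)/(2*(-8 + V)) (r(s, V) = -4 + ((s - 12)/(V - 8))/2 = -4 + ((-12 + s)/(-8 + V))/2 = -4 + (-12 + s)/(2*(-8 + V)))
(-57 + A(9))*r(J(2), 4) = (-57 + 2*9)*((52 + 2*2*(-5 + 2) - 8*4)/(2*(-8 + 4))) = (-57 + 18)*((½)*(52 + 2*2*(-3) - 32)/(-4)) = -39*(-1)*(52 - 12 - 32)/(2*4) = -39*(-1)*8/(2*4) = -39*(-1) = 39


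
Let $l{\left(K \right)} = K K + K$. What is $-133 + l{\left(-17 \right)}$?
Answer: $139$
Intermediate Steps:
$l{\left(K \right)} = K + K^{2}$ ($l{\left(K \right)} = K^{2} + K = K + K^{2}$)
$-133 + l{\left(-17 \right)} = -133 - 17 \left(1 - 17\right) = -133 - -272 = -133 + 272 = 139$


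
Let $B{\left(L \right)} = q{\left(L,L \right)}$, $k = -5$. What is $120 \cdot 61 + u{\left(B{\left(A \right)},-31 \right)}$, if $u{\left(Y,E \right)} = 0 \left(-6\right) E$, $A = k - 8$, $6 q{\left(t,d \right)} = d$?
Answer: $7320$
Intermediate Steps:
$q{\left(t,d \right)} = \frac{d}{6}$
$A = -13$ ($A = -5 - 8 = -13$)
$B{\left(L \right)} = \frac{L}{6}$
$u{\left(Y,E \right)} = 0$ ($u{\left(Y,E \right)} = 0 E = 0$)
$120 \cdot 61 + u{\left(B{\left(A \right)},-31 \right)} = 120 \cdot 61 + 0 = 7320 + 0 = 7320$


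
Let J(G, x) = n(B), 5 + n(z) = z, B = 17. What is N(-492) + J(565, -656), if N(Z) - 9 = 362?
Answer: 383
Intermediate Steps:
n(z) = -5 + z
J(G, x) = 12 (J(G, x) = -5 + 17 = 12)
N(Z) = 371 (N(Z) = 9 + 362 = 371)
N(-492) + J(565, -656) = 371 + 12 = 383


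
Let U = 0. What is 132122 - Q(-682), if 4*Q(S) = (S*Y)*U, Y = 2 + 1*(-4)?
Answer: 132122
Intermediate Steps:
Y = -2 (Y = 2 - 4 = -2)
Q(S) = 0 (Q(S) = ((S*(-2))*0)/4 = (-2*S*0)/4 = (¼)*0 = 0)
132122 - Q(-682) = 132122 - 1*0 = 132122 + 0 = 132122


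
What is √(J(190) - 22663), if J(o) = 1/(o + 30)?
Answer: I*√274222245/110 ≈ 150.54*I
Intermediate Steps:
J(o) = 1/(30 + o)
√(J(190) - 22663) = √(1/(30 + 190) - 22663) = √(1/220 - 22663) = √(-4985859/220) = I*√274222245/110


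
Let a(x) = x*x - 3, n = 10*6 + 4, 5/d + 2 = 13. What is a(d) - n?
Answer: -8082/121 ≈ -66.793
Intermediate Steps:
d = 5/11 (d = 5/(-2 + 13) = 5/11 ≈ 0.45455)
n = 64 (n = 60 + 4 = 64)
a(x) = -3 + x**2 (a(x) = x**2 - 3 = -3 + x**2)
a(d) - n = (-3 + (5/11)**2) - 1*64 = (-3 + 25/121) - 64 = -338/121 - 64 = -8082/121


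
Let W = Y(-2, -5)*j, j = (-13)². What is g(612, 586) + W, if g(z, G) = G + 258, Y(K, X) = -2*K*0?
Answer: 844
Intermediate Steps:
Y(K, X) = 0
j = 169
g(z, G) = 258 + G
W = 0 (W = 0*169 = 0)
g(612, 586) + W = (258 + 586) + 0 = 844 + 0 = 844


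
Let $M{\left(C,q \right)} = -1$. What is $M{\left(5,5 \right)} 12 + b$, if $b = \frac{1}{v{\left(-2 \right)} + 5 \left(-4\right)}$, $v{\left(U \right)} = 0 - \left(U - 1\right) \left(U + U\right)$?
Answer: $- \frac{385}{32} \approx -12.031$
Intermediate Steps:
$v{\left(U \right)} = - 2 U \left(-1 + U\right)$ ($v{\left(U \right)} = 0 - \left(-1 + U\right) 2 U = 0 - 2 U \left(-1 + U\right) = - 2 U \left(-1 + U\right)$)
$b = - \frac{1}{32}$ ($b = \frac{1}{2 \left(-2\right) \left(1 - -2\right) + 5 \left(-4\right)} = \frac{1}{2 \left(-2\right) \left(1 + 2\right) - 20} = \frac{1}{2 \left(-2\right) 3 - 20} = \frac{1}{-12 - 20} = \frac{1}{-32} = - \frac{1}{32} \approx -0.03125$)
$M{\left(5,5 \right)} 12 + b = \left(-1\right) 12 - \frac{1}{32} = -12 - \frac{1}{32} = - \frac{385}{32}$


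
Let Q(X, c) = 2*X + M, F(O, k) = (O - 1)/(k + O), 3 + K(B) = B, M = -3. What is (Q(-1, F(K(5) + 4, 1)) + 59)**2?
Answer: 2916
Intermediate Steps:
K(B) = -3 + B
F(O, k) = (-1 + O)/(O + k)
Q(X, c) = -3 + 2*X (Q(X, c) = 2*X - 3 = -3 + 2*X)
(Q(-1, F(K(5) + 4, 1)) + 59)**2 = ((-3 + 2*(-1)) + 59)**2 = ((-3 - 2) + 59)**2 = (-5 + 59)**2 = 54**2 = 2916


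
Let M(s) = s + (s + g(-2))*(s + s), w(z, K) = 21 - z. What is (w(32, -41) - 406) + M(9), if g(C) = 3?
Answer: -192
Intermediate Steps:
M(s) = s + 2*s*(3 + s) (M(s) = s + (s + 3)*(s + s) = s + (3 + s)*(2*s) = s + 2*s*(3 + s))
(w(32, -41) - 406) + M(9) = ((21 - 1*32) - 406) + 9*(7 + 2*9) = ((21 - 32) - 406) + 9*(7 + 18) = (-11 - 406) + 9*25 = -417 + 225 = -192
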